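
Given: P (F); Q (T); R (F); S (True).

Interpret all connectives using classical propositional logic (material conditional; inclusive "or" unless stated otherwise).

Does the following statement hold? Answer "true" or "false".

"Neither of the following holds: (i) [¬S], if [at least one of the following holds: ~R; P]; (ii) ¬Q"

true

Formalization: ((~R | P) -> ~S) nor ~Q

~R = ~F = T
~R | P = T | F = T
~S = ~T = F
(~R | P) -> ~S = T -> F = F
~Q = ~T = F
((~R | P) -> ~S) nor ~Q = F nor F = T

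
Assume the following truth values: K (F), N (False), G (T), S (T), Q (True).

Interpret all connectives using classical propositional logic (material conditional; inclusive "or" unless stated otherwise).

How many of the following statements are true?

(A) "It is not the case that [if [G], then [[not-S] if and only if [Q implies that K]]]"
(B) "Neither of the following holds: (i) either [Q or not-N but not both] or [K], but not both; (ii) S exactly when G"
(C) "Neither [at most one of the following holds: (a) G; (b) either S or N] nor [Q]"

(A): This is not (G -> (not S iff (Q -> K))).

not S = not True = False
Q -> K = True -> False = False
not S iff (Q -> K) = False iff False = True
G -> (not S iff (Q -> K)) = True -> True = True
not (G -> (not S iff (Q -> K))) = not True = False
Thus (A) is false.

(B): This is ((Q xor not N) xor K) nor (S iff G).

not N = not False = True
Q xor not N = True xor True = False
(Q xor not N) xor K = False xor False = False
S iff G = True iff True = True
((Q xor not N) xor K) nor (S iff G) = False nor True = False
Thus (B) is false.

(C): Formalization: (G nand (S or N)) nor Q

S or N = True or False = True
G nand (S or N) = True nand True = False
(G nand (S or N)) nor Q = False nor True = False
So (C) is false.

True statements: 0 (none).

0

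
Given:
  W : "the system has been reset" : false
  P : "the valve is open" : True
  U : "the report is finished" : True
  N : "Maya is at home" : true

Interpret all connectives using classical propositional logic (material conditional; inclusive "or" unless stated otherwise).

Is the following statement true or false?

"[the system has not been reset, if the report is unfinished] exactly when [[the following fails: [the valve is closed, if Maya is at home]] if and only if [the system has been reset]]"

false

Parsed as (not U -> not W) iff (not (N -> not P) iff W)

not U = not True = False
not W = not False = True
not U -> not W = False -> True = True
not P = not True = False
N -> not P = True -> False = False
not (N -> not P) = not False = True
not (N -> not P) iff W = True iff False = False
(not U -> not W) iff (not (N -> not P) iff W) = True iff False = False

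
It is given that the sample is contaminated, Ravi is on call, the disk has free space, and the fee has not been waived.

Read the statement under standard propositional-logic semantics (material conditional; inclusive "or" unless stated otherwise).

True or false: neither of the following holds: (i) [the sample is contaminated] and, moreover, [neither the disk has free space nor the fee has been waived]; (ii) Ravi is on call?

False.

Let P = "the sample is contaminated" (T), R = "the disk is full" (F), S = "the fee has been waived" (F), Q = "Ravi is on call" (T).
This is (P & (~R nor S)) nor Q.

~R = ~F = T
~R nor S = T nor F = F
P & (~R nor S) = T & F = F
(P & (~R nor S)) nor Q = F nor T = F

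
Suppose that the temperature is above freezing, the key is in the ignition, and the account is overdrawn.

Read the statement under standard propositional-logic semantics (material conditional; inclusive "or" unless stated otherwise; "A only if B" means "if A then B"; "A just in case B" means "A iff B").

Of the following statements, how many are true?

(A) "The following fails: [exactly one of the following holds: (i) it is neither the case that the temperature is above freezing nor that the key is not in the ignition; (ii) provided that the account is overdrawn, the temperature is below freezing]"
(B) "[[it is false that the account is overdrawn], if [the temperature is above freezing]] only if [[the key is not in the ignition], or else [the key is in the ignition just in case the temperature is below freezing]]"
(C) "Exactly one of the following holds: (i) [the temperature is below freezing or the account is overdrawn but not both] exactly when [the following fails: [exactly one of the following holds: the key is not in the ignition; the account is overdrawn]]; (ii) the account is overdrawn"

3

Let P = "the temperature is below freezing" (False), Q = "the key is in the ignition" (True), R = "the account is overdrawn" (True).

(A): Formalization: not ((not P nor not Q) xor (R -> P))

not P = not False = True
not Q = not True = False
not P nor not Q = True nor False = False
R -> P = True -> False = False
(not P nor not Q) xor (R -> P) = False xor False = False
not ((not P nor not Q) xor (R -> P)) = not False = True
So (A) is true.

(B): Parsed as (not P -> not R) -> (not Q or (Q iff P))

not P = not False = True
not R = not True = False
not P -> not R = True -> False = False
not Q = not True = False
Q iff P = True iff False = False
not Q or (Q iff P) = False or False = False
(not P -> not R) -> (not Q or (Q iff P)) = False -> False = True
So (B) is true.

(C): Formalization: ((P xor R) iff not (not Q xor R)) xor R

P xor R = False xor True = True
not Q = not True = False
not Q xor R = False xor True = True
not (not Q xor R) = not True = False
(P xor R) iff not (not Q xor R) = True iff False = False
((P xor R) iff not (not Q xor R)) xor R = False xor True = True
Thus (C) is true.

True statements: 3.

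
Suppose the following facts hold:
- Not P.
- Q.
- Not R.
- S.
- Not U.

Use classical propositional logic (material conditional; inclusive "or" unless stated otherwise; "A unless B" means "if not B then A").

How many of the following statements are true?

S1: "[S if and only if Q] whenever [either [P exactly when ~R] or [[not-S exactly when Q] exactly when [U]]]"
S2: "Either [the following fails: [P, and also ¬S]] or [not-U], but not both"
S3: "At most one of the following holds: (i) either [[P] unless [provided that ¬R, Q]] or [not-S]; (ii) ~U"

1

S1: In symbols: ((P iff not R) or ((not S iff Q) iff U)) -> (S iff Q)

not R = not False = True
P iff not R = False iff True = False
not S = not True = False
not S iff Q = False iff True = False
(not S iff Q) iff U = False iff False = True
(P iff not R) or ((not S iff Q) iff U) = False or True = True
S iff Q = True iff True = True
((P iff not R) or ((not S iff Q) iff U)) -> (S iff Q) = True -> True = True
Thus S1 is true.

S2: Parsed as not (P and not S) xor not U

not S = not True = False
P and not S = False and False = False
not (P and not S) = not False = True
not U = not False = True
not (P and not S) xor not U = True xor True = False
So S2 is false.

S3: This is ((P or (not R -> Q)) or not S) nand not U.

not R = not False = True
not R -> Q = True -> True = True
P or (not R -> Q) = False or True = True
not S = not True = False
(P or (not R -> Q)) or not S = True or False = True
not U = not False = True
((P or (not R -> Q)) or not S) nand not U = True nand True = False
So S3 is false.

True statements: 1 (S1).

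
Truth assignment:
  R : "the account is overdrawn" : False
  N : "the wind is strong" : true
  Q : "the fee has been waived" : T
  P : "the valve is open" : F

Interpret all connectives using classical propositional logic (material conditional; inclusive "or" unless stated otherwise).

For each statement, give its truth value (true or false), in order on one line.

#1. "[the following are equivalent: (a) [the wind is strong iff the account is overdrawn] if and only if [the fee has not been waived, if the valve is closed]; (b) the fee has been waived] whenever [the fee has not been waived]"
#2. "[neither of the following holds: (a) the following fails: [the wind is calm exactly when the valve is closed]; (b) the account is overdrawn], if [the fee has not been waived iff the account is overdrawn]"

#1 T / #2 F

#1: Parsed as ¬Q → (((N ↔ R) ↔ (¬P → ¬Q)) ↔ Q)

¬Q = ¬T = F
N ↔ R = T ↔ F = F
¬P = ¬F = T
¬Q = ¬T = F
¬P → ¬Q = T → F = F
(N ↔ R) ↔ (¬P → ¬Q) = F ↔ F = T
((N ↔ R) ↔ (¬P → ¬Q)) ↔ Q = T ↔ T = T
¬Q → (((N ↔ R) ↔ (¬P → ¬Q)) ↔ Q) = F → T = T
Thus #1 is true.

#2: Parsed as (¬Q ↔ R) → (¬(¬N ↔ ¬P) ↓ R)

¬Q = ¬T = F
¬Q ↔ R = F ↔ F = T
¬N = ¬T = F
¬P = ¬F = T
¬N ↔ ¬P = F ↔ T = F
¬(¬N ↔ ¬P) = ¬F = T
¬(¬N ↔ ¬P) ↓ R = T ↓ F = F
(¬Q ↔ R) → (¬(¬N ↔ ¬P) ↓ R) = T → F = F
So #2 is false.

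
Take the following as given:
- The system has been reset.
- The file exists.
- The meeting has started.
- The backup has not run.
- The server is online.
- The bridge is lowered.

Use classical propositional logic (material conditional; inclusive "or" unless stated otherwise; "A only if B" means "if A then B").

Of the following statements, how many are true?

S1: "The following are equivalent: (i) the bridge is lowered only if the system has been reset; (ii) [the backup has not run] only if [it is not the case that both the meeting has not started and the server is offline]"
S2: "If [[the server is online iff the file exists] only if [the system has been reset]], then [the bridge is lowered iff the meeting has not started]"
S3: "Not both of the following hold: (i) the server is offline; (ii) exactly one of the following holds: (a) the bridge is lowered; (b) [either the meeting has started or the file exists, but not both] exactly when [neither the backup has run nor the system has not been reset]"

2

Let V = "the bridge is raised" (F), P = "the system has been reset" (T), S = "the backup has run" (F), R = "the meeting has started" (T), U = "the server is online" (T), Q = "the file exists" (T).

S1: Formalization: (¬V → P) ↔ (¬S → (¬R ↑ ¬U))

¬V = ¬F = T
¬V → P = T → T = T
¬S = ¬F = T
¬R = ¬T = F
¬U = ¬T = F
¬R ↑ ¬U = F ↑ F = T
¬S → (¬R ↑ ¬U) = T → T = T
(¬V → P) ↔ (¬S → (¬R ↑ ¬U)) = T ↔ T = T
Thus S1 is true.

S2: In symbols: ((U ↔ Q) → P) → (¬V ↔ ¬R)

U ↔ Q = T ↔ T = T
(U ↔ Q) → P = T → T = T
¬V = ¬F = T
¬R = ¬T = F
¬V ↔ ¬R = T ↔ F = F
((U ↔ Q) → P) → (¬V ↔ ¬R) = T → F = F
So S2 is false.

S3: In symbols: ¬U ↑ (¬V ⊕ ((R ⊕ Q) ↔ (S ↓ ¬P)))

¬U = ¬T = F
¬V = ¬F = T
R ⊕ Q = T ⊕ T = F
¬P = ¬T = F
S ↓ ¬P = F ↓ F = T
(R ⊕ Q) ↔ (S ↓ ¬P) = F ↔ T = F
¬V ⊕ ((R ⊕ Q) ↔ (S ↓ ¬P)) = T ⊕ F = T
¬U ↑ (¬V ⊕ ((R ⊕ Q) ↔ (S ↓ ¬P))) = F ↑ T = T
Thus S3 is true.

True statements: 2 (S1, S3).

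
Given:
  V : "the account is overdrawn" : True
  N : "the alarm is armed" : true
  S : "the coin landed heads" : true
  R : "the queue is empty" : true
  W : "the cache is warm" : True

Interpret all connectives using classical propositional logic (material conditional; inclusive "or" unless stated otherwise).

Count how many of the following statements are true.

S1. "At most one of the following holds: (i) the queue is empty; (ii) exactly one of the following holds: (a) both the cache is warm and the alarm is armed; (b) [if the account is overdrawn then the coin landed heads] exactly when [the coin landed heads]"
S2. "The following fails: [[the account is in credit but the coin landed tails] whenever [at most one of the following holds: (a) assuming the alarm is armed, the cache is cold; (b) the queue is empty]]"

2

S1: In symbols: R ↑ ((W ∧ N) ⊕ ((V → S) ↔ S))

W ∧ N = T ∧ T = T
V → S = T → T = T
(V → S) ↔ S = T ↔ T = T
(W ∧ N) ⊕ ((V → S) ↔ S) = T ⊕ T = F
R ↑ ((W ∧ N) ⊕ ((V → S) ↔ S)) = T ↑ F = T
Thus S1 is true.

S2: Formalization: ¬(((N → ¬W) ↑ R) → (¬V ∧ ¬S))

¬W = ¬T = F
N → ¬W = T → F = F
(N → ¬W) ↑ R = F ↑ T = T
¬V = ¬T = F
¬S = ¬T = F
¬V ∧ ¬S = F ∧ F = F
((N → ¬W) ↑ R) → (¬V ∧ ¬S) = T → F = F
¬(((N → ¬W) ↑ R) → (¬V ∧ ¬S)) = ¬F = T
Thus S2 is true.

True statements: 2 (S1, S2).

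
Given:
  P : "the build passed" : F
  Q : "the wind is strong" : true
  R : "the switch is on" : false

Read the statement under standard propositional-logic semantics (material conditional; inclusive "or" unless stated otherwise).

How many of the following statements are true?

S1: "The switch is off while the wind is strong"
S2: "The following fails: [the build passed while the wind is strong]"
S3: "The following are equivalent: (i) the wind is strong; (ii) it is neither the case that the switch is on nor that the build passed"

S1: Formalization: ¬R ∧ Q

¬R = ¬F = T
¬R ∧ Q = T ∧ T = T
Thus S1 is true.

S2: This is ¬(P ∧ Q).

P ∧ Q = F ∧ T = F
¬(P ∧ Q) = ¬F = T
Hence S2 is true.

S3: Formalization: Q ↔ (R ↓ P)

R ↓ P = F ↓ F = T
Q ↔ (R ↓ P) = T ↔ T = T
Hence S3 is true.

3 of the 3 statements are true.

3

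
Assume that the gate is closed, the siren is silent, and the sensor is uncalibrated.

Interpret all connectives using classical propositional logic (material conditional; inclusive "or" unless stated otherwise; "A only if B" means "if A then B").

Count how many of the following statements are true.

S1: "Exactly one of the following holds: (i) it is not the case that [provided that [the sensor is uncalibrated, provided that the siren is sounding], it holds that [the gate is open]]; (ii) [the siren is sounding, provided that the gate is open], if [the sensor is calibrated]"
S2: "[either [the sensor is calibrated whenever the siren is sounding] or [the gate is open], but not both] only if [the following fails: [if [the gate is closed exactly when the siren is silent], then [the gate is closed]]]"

Let Q = "the siren is sounding" (F), R = "the sensor is calibrated" (F), P = "the gate is open" (F).

S1: Parsed as ~((Q -> ~R) -> P) xor (R -> (P -> Q))

~R = ~F = T
Q -> ~R = F -> T = T
(Q -> ~R) -> P = T -> F = F
~((Q -> ~R) -> P) = ~F = T
P -> Q = F -> F = T
R -> (P -> Q) = F -> T = T
~((Q -> ~R) -> P) xor (R -> (P -> Q)) = T xor T = F
So S1 is false.

S2: This is ((Q -> R) xor P) -> ~((~P <-> ~Q) -> ~P).

Q -> R = F -> F = T
(Q -> R) xor P = T xor F = T
~P = ~F = T
~Q = ~F = T
~P <-> ~Q = T <-> T = T
~P = ~F = T
(~P <-> ~Q) -> ~P = T -> T = T
~((~P <-> ~Q) -> ~P) = ~T = F
((Q -> R) xor P) -> ~((~P <-> ~Q) -> ~P) = T -> F = F
Thus S2 is false.

True statements: 0 (none).

0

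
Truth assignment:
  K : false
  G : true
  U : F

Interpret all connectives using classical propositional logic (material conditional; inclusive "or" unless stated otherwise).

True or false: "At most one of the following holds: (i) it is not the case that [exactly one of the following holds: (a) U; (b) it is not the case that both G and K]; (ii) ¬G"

True

Parsed as ~(U xor (G nand K)) nand ~G

G nand K = T nand F = T
U xor (G nand K) = F xor T = T
~(U xor (G nand K)) = ~T = F
~G = ~T = F
~(U xor (G nand K)) nand ~G = F nand F = T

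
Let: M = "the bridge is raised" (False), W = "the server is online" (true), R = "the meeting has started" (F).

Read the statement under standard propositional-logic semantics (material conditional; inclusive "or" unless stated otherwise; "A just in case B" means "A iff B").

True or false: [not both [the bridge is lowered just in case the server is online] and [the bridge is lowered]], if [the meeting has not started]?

false

In symbols: ~R -> ((~M <-> W) nand ~M)

~R = ~F = T
~M = ~F = T
~M <-> W = T <-> T = T
~M = ~F = T
(~M <-> W) nand ~M = T nand T = F
~R -> ((~M <-> W) nand ~M) = T -> F = F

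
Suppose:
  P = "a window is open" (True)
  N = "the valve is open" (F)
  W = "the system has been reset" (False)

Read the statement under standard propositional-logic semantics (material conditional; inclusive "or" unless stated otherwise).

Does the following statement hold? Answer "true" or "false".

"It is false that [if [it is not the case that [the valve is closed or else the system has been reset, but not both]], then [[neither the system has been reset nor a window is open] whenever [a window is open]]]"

Values: N=F, W=F, P=T.
Parsed as ¬(¬(¬N ⊕ W) → (P → (W ↓ P)))

¬N = ¬F = T
¬N ⊕ W = T ⊕ F = T
¬(¬N ⊕ W) = ¬T = F
W ↓ P = F ↓ T = F
P → (W ↓ P) = T → F = F
¬(¬N ⊕ W) → (P → (W ↓ P)) = F → F = T
¬(¬(¬N ⊕ W) → (P → (W ↓ P))) = ¬T = F

False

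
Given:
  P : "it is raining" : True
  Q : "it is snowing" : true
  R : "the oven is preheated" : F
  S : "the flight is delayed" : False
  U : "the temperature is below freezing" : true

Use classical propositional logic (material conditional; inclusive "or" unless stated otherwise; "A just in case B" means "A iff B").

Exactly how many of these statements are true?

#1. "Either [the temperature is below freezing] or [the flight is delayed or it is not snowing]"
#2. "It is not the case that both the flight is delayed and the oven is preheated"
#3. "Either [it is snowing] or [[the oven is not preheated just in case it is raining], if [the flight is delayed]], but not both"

2

#1: Parsed as U or (S or not Q)

not Q = not True = False
S or not Q = False or False = False
U or (S or not Q) = True or False = True
Hence #1 is true.

#2: This is S nand R.

S nand R = False nand False = True
Thus #2 is true.

#3: In symbols: Q xor (S -> (not R iff P))

not R = not False = True
not R iff P = True iff True = True
S -> (not R iff P) = False -> True = True
Q xor (S -> (not R iff P)) = True xor True = False
Thus #3 is false.

Count: 2.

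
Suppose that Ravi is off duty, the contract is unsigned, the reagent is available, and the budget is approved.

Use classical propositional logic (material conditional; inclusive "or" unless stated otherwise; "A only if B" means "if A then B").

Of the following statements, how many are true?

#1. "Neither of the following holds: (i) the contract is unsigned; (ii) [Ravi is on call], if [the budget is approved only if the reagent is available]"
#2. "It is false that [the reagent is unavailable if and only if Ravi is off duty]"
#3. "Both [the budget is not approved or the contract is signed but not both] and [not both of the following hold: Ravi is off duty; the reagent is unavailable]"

Let M = "the contract is signed" (F), W = "the budget is approved" (T), R = "the reagent is available" (T), N = "Ravi is on call" (F).

#1: Parsed as ~M nor ((W -> R) -> N)

~M = ~F = T
W -> R = T -> T = T
(W -> R) -> N = T -> F = F
~M nor ((W -> R) -> N) = T nor F = F
Hence #1 is false.

#2: Parsed as ~(~R <-> ~N)

~R = ~T = F
~N = ~F = T
~R <-> ~N = F <-> T = F
~(~R <-> ~N) = ~F = T
So #2 is true.

#3: In symbols: (~W xor M) & (~N nand ~R)

~W = ~T = F
~W xor M = F xor F = F
~N = ~F = T
~R = ~T = F
~N nand ~R = T nand F = T
(~W xor M) & (~N nand ~R) = F & T = F
So #3 is false.

True statements: 1 (#2).

1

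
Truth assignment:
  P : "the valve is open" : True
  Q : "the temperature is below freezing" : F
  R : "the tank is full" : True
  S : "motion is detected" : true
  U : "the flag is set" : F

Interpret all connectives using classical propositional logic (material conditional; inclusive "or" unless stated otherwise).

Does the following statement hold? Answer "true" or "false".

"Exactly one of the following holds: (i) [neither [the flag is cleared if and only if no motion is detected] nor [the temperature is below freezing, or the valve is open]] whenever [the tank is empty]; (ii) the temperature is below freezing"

Values: R=T, U=F, S=T, Q=F, P=T.
Parsed as (~R -> ((~U <-> ~S) nor (Q | P))) xor Q

~R = ~T = F
~U = ~F = T
~S = ~T = F
~U <-> ~S = T <-> F = F
Q | P = F | T = T
(~U <-> ~S) nor (Q | P) = F nor T = F
~R -> ((~U <-> ~S) nor (Q | P)) = F -> F = T
(~R -> ((~U <-> ~S) nor (Q | P))) xor Q = T xor F = T

true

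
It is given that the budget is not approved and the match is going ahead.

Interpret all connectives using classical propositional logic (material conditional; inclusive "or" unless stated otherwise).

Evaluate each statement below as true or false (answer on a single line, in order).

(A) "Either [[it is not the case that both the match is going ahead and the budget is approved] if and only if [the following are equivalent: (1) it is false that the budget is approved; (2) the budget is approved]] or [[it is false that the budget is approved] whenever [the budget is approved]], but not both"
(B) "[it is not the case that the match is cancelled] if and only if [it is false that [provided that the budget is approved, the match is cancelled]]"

Let R = "the match is cancelled" (F), D = "the budget is approved" (F).

(A): In symbols: ((~R nand D) <-> (~D <-> D)) xor (D -> ~D)

~R = ~F = T
~R nand D = T nand F = T
~D = ~F = T
~D <-> D = T <-> F = F
(~R nand D) <-> (~D <-> D) = T <-> F = F
~D = ~F = T
D -> ~D = F -> T = T
((~R nand D) <-> (~D <-> D)) xor (D -> ~D) = F xor T = T
Hence (A) is true.

(B): This is ~R <-> ~(D -> R).

~R = ~F = T
D -> R = F -> F = T
~(D -> R) = ~T = F
~R <-> ~(D -> R) = T <-> F = F
Thus (B) is false.

(A) True / (B) False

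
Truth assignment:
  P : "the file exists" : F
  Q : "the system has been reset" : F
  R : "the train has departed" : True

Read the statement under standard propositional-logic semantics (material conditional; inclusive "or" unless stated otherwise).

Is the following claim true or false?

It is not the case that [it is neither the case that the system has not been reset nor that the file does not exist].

The statement is true.

In symbols: ~(~Q nor ~P)

~Q = ~F = T
~P = ~F = T
~Q nor ~P = T nor T = F
~(~Q nor ~P) = ~F = T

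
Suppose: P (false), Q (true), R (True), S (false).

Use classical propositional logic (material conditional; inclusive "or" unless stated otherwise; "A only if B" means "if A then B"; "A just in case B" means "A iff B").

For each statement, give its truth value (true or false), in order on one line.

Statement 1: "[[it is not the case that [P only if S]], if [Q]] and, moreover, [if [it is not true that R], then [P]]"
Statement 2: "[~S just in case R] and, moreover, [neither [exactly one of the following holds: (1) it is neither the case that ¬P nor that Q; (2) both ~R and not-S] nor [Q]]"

Statement 1 F; Statement 2 F

Statement 1: Parsed as (Q -> ~(P -> S)) & (~R -> P)

P -> S = F -> F = T
~(P -> S) = ~T = F
Q -> ~(P -> S) = T -> F = F
~R = ~T = F
~R -> P = F -> F = T
(Q -> ~(P -> S)) & (~R -> P) = F & T = F
Hence Statement 1 is false.

Statement 2: Parsed as (~S <-> R) & (((~P nor Q) xor (~R & ~S)) nor Q)

~S = ~F = T
~S <-> R = T <-> T = T
~P = ~F = T
~P nor Q = T nor T = F
~R = ~T = F
~S = ~F = T
~R & ~S = F & T = F
(~P nor Q) xor (~R & ~S) = F xor F = F
((~P nor Q) xor (~R & ~S)) nor Q = F nor T = F
(~S <-> R) & (((~P nor Q) xor (~R & ~S)) nor Q) = T & F = F
So Statement 2 is false.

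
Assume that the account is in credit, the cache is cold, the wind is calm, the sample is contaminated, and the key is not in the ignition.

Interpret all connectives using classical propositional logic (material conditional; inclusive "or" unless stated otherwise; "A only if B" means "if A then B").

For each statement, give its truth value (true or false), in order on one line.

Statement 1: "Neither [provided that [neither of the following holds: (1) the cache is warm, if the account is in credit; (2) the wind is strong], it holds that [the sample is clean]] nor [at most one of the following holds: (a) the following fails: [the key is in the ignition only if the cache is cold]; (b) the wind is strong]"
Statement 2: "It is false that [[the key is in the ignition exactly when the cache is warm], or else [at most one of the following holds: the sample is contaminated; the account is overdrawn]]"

Statement 1 F, Statement 2 F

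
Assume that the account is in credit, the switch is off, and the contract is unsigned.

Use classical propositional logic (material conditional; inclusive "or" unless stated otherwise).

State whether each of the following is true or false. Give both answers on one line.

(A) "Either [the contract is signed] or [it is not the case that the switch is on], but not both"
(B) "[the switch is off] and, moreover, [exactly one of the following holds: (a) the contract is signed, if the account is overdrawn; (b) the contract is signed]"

(A) true / (B) true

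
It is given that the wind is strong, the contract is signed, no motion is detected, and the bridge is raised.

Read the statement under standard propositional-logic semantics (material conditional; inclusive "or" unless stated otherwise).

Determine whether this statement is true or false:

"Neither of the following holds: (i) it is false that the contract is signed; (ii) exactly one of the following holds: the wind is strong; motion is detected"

The statement is false.

Let R = "the contract is signed" (T), K = "the wind is strong" (T), S = "motion is detected" (F).
This is ¬R ↓ (K ⊕ S).

¬R = ¬T = F
K ⊕ S = T ⊕ F = T
¬R ↓ (K ⊕ S) = F ↓ T = F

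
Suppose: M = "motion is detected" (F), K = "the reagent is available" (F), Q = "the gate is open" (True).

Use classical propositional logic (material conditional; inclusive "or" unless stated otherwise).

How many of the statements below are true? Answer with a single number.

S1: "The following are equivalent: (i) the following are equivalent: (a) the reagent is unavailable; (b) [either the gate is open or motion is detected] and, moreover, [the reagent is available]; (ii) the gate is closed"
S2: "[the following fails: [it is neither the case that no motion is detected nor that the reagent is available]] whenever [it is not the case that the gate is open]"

2

S1: In symbols: (¬K ↔ ((Q ∨ M) ∧ K)) ↔ ¬Q

¬K = ¬F = T
Q ∨ M = T ∨ F = T
(Q ∨ M) ∧ K = T ∧ F = F
¬K ↔ ((Q ∨ M) ∧ K) = T ↔ F = F
¬Q = ¬T = F
(¬K ↔ ((Q ∨ M) ∧ K)) ↔ ¬Q = F ↔ F = T
Thus S1 is true.

S2: Parsed as ¬Q → ¬(¬M ↓ K)

¬Q = ¬T = F
¬M = ¬F = T
¬M ↓ K = T ↓ F = F
¬(¬M ↓ K) = ¬F = T
¬Q → ¬(¬M ↓ K) = F → T = T
So S2 is true.

2 of the 2 statements are true.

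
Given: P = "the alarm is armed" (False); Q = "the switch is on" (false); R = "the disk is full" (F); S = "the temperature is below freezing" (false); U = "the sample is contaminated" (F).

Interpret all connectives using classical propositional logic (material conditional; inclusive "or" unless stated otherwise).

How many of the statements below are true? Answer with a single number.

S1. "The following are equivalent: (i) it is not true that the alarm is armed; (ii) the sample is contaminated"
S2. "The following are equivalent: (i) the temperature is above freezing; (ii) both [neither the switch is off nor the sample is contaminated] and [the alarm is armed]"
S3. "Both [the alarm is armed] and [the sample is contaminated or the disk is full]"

0

S1: Formalization: ~P <-> U

~P = ~F = T
~P <-> U = T <-> F = F
Thus S1 is false.

S2: Formalization: ~S <-> ((~Q nor U) & P)

~S = ~F = T
~Q = ~F = T
~Q nor U = T nor F = F
(~Q nor U) & P = F & F = F
~S <-> ((~Q nor U) & P) = T <-> F = F
Thus S2 is false.

S3: In symbols: P & (U | R)

U | R = F | F = F
P & (U | R) = F & F = F
Thus S3 is false.

Count: 0.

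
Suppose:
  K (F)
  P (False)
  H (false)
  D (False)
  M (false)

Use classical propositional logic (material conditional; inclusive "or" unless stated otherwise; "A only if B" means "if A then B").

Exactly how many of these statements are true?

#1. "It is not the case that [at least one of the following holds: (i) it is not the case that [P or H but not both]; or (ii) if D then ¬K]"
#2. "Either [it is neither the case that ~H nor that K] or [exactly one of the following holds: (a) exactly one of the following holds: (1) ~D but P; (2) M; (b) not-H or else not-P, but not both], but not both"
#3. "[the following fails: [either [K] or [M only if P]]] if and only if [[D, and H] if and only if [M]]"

0

#1: This is not (not (P xor H) or (D -> not K)).

P xor H = False xor False = False
not (P xor H) = not False = True
not K = not False = True
D -> not K = False -> True = True
not (P xor H) or (D -> not K) = True or True = True
not (not (P xor H) or (D -> not K)) = not True = False
Hence #1 is false.

#2: In symbols: (not H nor K) xor (((not D and P) xor M) xor (not H xor not P))

not H = not False = True
not H nor K = True nor False = False
not D = not False = True
not D and P = True and False = False
(not D and P) xor M = False xor False = False
not H = not False = True
not P = not False = True
not H xor not P = True xor True = False
((not D and P) xor M) xor (not H xor not P) = False xor False = False
(not H nor K) xor (((not D and P) xor M) xor (not H xor not P)) = False xor False = False
So #2 is false.

#3: In symbols: not (K or (M -> P)) iff ((D and H) iff M)

M -> P = False -> False = True
K or (M -> P) = False or True = True
not (K or (M -> P)) = not True = False
D and H = False and False = False
(D and H) iff M = False iff False = True
not (K or (M -> P)) iff ((D and H) iff M) = False iff True = False
Hence #3 is false.

0 of the 3 statements are true (none).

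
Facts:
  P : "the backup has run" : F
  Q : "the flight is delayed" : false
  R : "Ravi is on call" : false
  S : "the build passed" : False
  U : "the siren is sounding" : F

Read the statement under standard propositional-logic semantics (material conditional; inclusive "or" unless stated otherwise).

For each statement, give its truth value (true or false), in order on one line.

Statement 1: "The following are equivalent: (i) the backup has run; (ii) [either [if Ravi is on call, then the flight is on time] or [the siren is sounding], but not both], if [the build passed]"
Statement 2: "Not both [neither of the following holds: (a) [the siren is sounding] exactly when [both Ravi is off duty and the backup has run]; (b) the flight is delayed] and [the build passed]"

Statement 1: Parsed as P ↔ (S → ((R → ¬Q) ⊕ U))

¬Q = ¬F = T
R → ¬Q = F → T = T
(R → ¬Q) ⊕ U = T ⊕ F = T
S → ((R → ¬Q) ⊕ U) = F → T = T
P ↔ (S → ((R → ¬Q) ⊕ U)) = F ↔ T = F
Thus Statement 1 is false.

Statement 2: Formalization: ((U ↔ (¬R ∧ P)) ↓ Q) ↑ S

¬R = ¬F = T
¬R ∧ P = T ∧ F = F
U ↔ (¬R ∧ P) = F ↔ F = T
(U ↔ (¬R ∧ P)) ↓ Q = T ↓ F = F
((U ↔ (¬R ∧ P)) ↓ Q) ↑ S = F ↑ F = T
Hence Statement 2 is true.

Statement 1 false / Statement 2 true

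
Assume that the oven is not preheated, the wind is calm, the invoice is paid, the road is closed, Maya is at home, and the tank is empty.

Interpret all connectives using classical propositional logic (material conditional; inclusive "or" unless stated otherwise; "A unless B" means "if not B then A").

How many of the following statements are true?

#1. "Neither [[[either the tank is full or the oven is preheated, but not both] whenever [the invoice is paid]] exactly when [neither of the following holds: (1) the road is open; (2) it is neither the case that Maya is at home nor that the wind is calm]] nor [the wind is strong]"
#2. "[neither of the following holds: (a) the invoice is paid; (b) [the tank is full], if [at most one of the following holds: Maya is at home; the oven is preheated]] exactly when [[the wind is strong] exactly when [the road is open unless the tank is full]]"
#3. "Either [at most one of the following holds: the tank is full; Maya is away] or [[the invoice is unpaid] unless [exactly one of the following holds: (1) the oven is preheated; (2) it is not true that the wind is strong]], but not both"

Let Q = "the invoice is paid" (T), U = "the tank is full" (F), P = "the oven is preheated" (F), W = "the road is closed" (T), H = "Maya is at home" (T), R = "the wind is strong" (F).

#1: Formalization: ((Q -> (U xor P)) <-> (~W nor (H nor ~R))) nor R

U xor P = F xor F = F
Q -> (U xor P) = T -> F = F
~W = ~T = F
~R = ~F = T
H nor ~R = T nor T = F
~W nor (H nor ~R) = F nor F = T
(Q -> (U xor P)) <-> (~W nor (H nor ~R)) = F <-> T = F
((Q -> (U xor P)) <-> (~W nor (H nor ~R))) nor R = F nor F = T
So #1 is true.

#2: Formalization: (Q nor ((H nand P) -> U)) <-> (R <-> (~W | U))

H nand P = T nand F = T
(H nand P) -> U = T -> F = F
Q nor ((H nand P) -> U) = T nor F = F
~W = ~T = F
~W | U = F | F = F
R <-> (~W | U) = F <-> F = T
(Q nor ((H nand P) -> U)) <-> (R <-> (~W | U)) = F <-> T = F
Hence #2 is false.

#3: This is (U nand ~H) xor (~Q | (P xor ~R)).

~H = ~T = F
U nand ~H = F nand F = T
~Q = ~T = F
~R = ~F = T
P xor ~R = F xor T = T
~Q | (P xor ~R) = F | T = T
(U nand ~H) xor (~Q | (P xor ~R)) = T xor T = F
So #3 is false.

True statements: 1 (#1).

1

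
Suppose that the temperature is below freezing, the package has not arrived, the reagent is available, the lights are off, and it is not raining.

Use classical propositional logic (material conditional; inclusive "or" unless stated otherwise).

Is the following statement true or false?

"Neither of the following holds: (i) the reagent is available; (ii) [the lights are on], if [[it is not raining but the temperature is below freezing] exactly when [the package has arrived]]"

false

Let R = "the reagent is available" (T), U = "it is raining" (F), P = "the temperature is below freezing" (T), Q = "the package has arrived" (F), S = "the lights are on" (F).
This is R nor (((~U & P) <-> Q) -> S).

~U = ~F = T
~U & P = T & T = T
(~U & P) <-> Q = T <-> F = F
((~U & P) <-> Q) -> S = F -> F = T
R nor (((~U & P) <-> Q) -> S) = T nor T = F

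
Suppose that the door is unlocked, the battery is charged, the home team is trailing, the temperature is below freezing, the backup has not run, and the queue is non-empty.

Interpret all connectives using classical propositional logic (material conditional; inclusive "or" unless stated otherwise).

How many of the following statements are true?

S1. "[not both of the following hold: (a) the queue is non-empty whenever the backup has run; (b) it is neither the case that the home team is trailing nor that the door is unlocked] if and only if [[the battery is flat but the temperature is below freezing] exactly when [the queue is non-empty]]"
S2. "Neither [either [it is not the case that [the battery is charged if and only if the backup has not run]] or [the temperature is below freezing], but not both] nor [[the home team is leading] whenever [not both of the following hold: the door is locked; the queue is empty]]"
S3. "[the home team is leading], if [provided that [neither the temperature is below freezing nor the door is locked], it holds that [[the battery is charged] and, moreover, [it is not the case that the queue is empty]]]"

0

Let K = "the backup has run" (F), R = "the queue is empty" (F), M = "the home team is leading" (F), L = "the door is locked" (F), G = "the battery is charged" (T), U = "the temperature is below freezing" (T).

S1: This is ((K → ¬R) ↑ (¬M ↓ ¬L)) ↔ ((¬G ∧ U) ↔ ¬R).

¬R = ¬F = T
K → ¬R = F → T = T
¬M = ¬F = T
¬L = ¬F = T
¬M ↓ ¬L = T ↓ T = F
(K → ¬R) ↑ (¬M ↓ ¬L) = T ↑ F = T
¬G = ¬T = F
¬G ∧ U = F ∧ T = F
¬R = ¬F = T
(¬G ∧ U) ↔ ¬R = F ↔ T = F
((K → ¬R) ↑ (¬M ↓ ¬L)) ↔ ((¬G ∧ U) ↔ ¬R) = T ↔ F = F
Thus S1 is false.

S2: This is (¬(G ↔ ¬K) ⊕ U) ↓ ((L ↑ R) → M).

¬K = ¬F = T
G ↔ ¬K = T ↔ T = T
¬(G ↔ ¬K) = ¬T = F
¬(G ↔ ¬K) ⊕ U = F ⊕ T = T
L ↑ R = F ↑ F = T
(L ↑ R) → M = T → F = F
(¬(G ↔ ¬K) ⊕ U) ↓ ((L ↑ R) → M) = T ↓ F = F
Thus S2 is false.

S3: In symbols: ((U ↓ L) → (G ∧ ¬R)) → M

U ↓ L = T ↓ F = F
¬R = ¬F = T
G ∧ ¬R = T ∧ T = T
(U ↓ L) → (G ∧ ¬R) = F → T = T
((U ↓ L) → (G ∧ ¬R)) → M = T → F = F
Hence S3 is false.

True statements: 0 (none).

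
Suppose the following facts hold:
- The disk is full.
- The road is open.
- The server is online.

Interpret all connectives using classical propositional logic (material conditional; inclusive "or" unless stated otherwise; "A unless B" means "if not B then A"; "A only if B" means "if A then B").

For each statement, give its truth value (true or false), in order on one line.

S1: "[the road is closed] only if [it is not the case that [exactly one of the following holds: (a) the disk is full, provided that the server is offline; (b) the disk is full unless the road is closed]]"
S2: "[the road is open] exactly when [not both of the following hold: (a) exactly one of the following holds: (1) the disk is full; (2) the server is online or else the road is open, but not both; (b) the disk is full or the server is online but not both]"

S1 true / S2 true

Let Q = "the road is closed" (False), R = "the server is online" (True), P = "the disk is full" (True).

S1: Formalization: Q -> not ((not R -> P) xor (P or Q))

not R = not True = False
not R -> P = False -> True = True
P or Q = True or False = True
(not R -> P) xor (P or Q) = True xor True = False
not ((not R -> P) xor (P or Q)) = not False = True
Q -> not ((not R -> P) xor (P or Q)) = False -> True = True
Thus S1 is true.

S2: Parsed as not Q iff ((P xor (R xor not Q)) nand (P xor R))

not Q = not False = True
not Q = not False = True
R xor not Q = True xor True = False
P xor (R xor not Q) = True xor False = True
P xor R = True xor True = False
(P xor (R xor not Q)) nand (P xor R) = True nand False = True
not Q iff ((P xor (R xor not Q)) nand (P xor R)) = True iff True = True
Hence S2 is true.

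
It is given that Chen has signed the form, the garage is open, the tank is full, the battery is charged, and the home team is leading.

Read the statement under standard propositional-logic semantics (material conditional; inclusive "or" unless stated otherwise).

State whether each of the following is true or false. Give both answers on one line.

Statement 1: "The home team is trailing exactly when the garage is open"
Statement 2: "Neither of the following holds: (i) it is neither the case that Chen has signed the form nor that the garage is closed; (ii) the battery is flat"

Statement 1 F, Statement 2 T

Let U = "the home team is leading" (True), Q = "the garage is closed" (False), P = "Chen has signed the form" (True), S = "the battery is charged" (True).

Statement 1: This is not U iff not Q.

not U = not True = False
not Q = not False = True
not U iff not Q = False iff True = False
Hence Statement 1 is false.

Statement 2: Formalization: (P nor Q) nor not S

P nor Q = True nor False = False
not S = not True = False
(P nor Q) nor not S = False nor False = True
Thus Statement 2 is true.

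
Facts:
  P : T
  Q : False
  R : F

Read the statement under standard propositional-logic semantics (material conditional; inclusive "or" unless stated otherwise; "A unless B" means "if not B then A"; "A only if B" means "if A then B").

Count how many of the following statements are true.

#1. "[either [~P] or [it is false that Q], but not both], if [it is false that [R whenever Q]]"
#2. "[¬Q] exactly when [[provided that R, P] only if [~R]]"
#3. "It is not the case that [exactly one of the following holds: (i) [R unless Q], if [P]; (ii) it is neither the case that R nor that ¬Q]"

3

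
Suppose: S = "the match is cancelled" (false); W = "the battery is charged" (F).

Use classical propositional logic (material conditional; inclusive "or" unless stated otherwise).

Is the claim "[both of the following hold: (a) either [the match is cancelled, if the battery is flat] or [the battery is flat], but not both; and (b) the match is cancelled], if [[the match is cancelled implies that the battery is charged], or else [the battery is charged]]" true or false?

Formalization: ((S -> W) | W) -> (((~W -> S) xor ~W) & S)

S -> W = F -> F = T
(S -> W) | W = T | F = T
~W = ~F = T
~W -> S = T -> F = F
~W = ~F = T
(~W -> S) xor ~W = F xor T = T
((~W -> S) xor ~W) & S = T & F = F
((S -> W) | W) -> (((~W -> S) xor ~W) & S) = T -> F = F

False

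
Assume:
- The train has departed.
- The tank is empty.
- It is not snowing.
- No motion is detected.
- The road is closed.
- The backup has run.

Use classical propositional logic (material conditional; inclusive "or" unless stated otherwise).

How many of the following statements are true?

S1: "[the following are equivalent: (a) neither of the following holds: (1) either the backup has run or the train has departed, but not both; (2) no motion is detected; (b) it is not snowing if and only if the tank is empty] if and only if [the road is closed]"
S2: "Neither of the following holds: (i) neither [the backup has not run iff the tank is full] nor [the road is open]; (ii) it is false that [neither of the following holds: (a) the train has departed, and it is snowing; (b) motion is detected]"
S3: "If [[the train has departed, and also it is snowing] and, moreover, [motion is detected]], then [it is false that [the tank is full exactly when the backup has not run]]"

Let V = "the backup has run" (T), P = "the train has departed" (T), S = "motion is detected" (F), R = "it is snowing" (F), Q = "the tank is full" (F), U = "the road is closed" (T).

S1: Formalization: (((V xor P) nor ~S) <-> (~R <-> ~Q)) <-> U

V xor P = T xor T = F
~S = ~F = T
(V xor P) nor ~S = F nor T = F
~R = ~F = T
~Q = ~F = T
~R <-> ~Q = T <-> T = T
((V xor P) nor ~S) <-> (~R <-> ~Q) = F <-> T = F
(((V xor P) nor ~S) <-> (~R <-> ~Q)) <-> U = F <-> T = F
Hence S1 is false.

S2: Formalization: ((~V <-> Q) nor ~U) nor ~((P & R) nor S)

~V = ~T = F
~V <-> Q = F <-> F = T
~U = ~T = F
(~V <-> Q) nor ~U = T nor F = F
P & R = T & F = F
(P & R) nor S = F nor F = T
~((P & R) nor S) = ~T = F
((~V <-> Q) nor ~U) nor ~((P & R) nor S) = F nor F = T
So S2 is true.

S3: Parsed as ((P & R) & S) -> ~(Q <-> ~V)

P & R = T & F = F
(P & R) & S = F & F = F
~V = ~T = F
Q <-> ~V = F <-> F = T
~(Q <-> ~V) = ~T = F
((P & R) & S) -> ~(Q <-> ~V) = F -> F = T
Hence S3 is true.

True statements: 2 (S2, S3).

2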